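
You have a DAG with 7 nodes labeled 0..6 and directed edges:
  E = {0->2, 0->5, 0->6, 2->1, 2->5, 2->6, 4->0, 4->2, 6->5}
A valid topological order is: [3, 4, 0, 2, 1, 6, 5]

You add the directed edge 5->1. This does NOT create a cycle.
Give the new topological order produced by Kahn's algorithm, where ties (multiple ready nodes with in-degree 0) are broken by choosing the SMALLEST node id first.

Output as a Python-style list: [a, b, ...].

Old toposort: [3, 4, 0, 2, 1, 6, 5]
Added edge: 5->1
Position of 5 (6) > position of 1 (4). Must reorder: 5 must now come before 1.
Run Kahn's algorithm (break ties by smallest node id):
  initial in-degrees: [1, 2, 2, 0, 0, 3, 2]
  ready (indeg=0): [3, 4]
  pop 3: no out-edges | ready=[4] | order so far=[3]
  pop 4: indeg[0]->0; indeg[2]->1 | ready=[0] | order so far=[3, 4]
  pop 0: indeg[2]->0; indeg[5]->2; indeg[6]->1 | ready=[2] | order so far=[3, 4, 0]
  pop 2: indeg[1]->1; indeg[5]->1; indeg[6]->0 | ready=[6] | order so far=[3, 4, 0, 2]
  pop 6: indeg[5]->0 | ready=[5] | order so far=[3, 4, 0, 2, 6]
  pop 5: indeg[1]->0 | ready=[1] | order so far=[3, 4, 0, 2, 6, 5]
  pop 1: no out-edges | ready=[] | order so far=[3, 4, 0, 2, 6, 5, 1]
  Result: [3, 4, 0, 2, 6, 5, 1]

Answer: [3, 4, 0, 2, 6, 5, 1]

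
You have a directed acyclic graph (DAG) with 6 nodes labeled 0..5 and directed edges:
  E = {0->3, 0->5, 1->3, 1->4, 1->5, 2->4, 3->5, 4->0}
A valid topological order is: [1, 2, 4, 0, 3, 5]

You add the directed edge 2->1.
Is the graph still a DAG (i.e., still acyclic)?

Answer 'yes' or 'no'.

Given toposort: [1, 2, 4, 0, 3, 5]
Position of 2: index 1; position of 1: index 0
New edge 2->1: backward (u after v in old order)
Backward edge: old toposort is now invalid. Check if this creates a cycle.
Does 1 already reach 2? Reachable from 1: [0, 1, 3, 4, 5]. NO -> still a DAG (reorder needed).
Still a DAG? yes

Answer: yes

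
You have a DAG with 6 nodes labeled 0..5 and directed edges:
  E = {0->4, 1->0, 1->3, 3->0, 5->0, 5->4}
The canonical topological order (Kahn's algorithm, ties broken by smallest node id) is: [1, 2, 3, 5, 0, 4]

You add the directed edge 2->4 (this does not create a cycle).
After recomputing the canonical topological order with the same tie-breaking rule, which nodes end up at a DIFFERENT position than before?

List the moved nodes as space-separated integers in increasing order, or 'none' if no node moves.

Old toposort: [1, 2, 3, 5, 0, 4]
Added edge 2->4
Recompute Kahn (smallest-id tiebreak):
  initial in-degrees: [3, 0, 0, 1, 3, 0]
  ready (indeg=0): [1, 2, 5]
  pop 1: indeg[0]->2; indeg[3]->0 | ready=[2, 3, 5] | order so far=[1]
  pop 2: indeg[4]->2 | ready=[3, 5] | order so far=[1, 2]
  pop 3: indeg[0]->1 | ready=[5] | order so far=[1, 2, 3]
  pop 5: indeg[0]->0; indeg[4]->1 | ready=[0] | order so far=[1, 2, 3, 5]
  pop 0: indeg[4]->0 | ready=[4] | order so far=[1, 2, 3, 5, 0]
  pop 4: no out-edges | ready=[] | order so far=[1, 2, 3, 5, 0, 4]
New canonical toposort: [1, 2, 3, 5, 0, 4]
Compare positions:
  Node 0: index 4 -> 4 (same)
  Node 1: index 0 -> 0 (same)
  Node 2: index 1 -> 1 (same)
  Node 3: index 2 -> 2 (same)
  Node 4: index 5 -> 5 (same)
  Node 5: index 3 -> 3 (same)
Nodes that changed position: none

Answer: none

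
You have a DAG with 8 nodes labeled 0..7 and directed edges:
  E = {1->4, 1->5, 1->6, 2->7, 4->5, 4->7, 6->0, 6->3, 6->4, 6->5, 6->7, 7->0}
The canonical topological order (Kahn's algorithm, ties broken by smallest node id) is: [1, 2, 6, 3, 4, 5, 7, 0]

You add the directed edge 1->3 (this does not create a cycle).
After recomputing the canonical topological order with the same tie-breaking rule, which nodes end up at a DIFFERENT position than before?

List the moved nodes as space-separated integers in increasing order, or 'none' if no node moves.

Old toposort: [1, 2, 6, 3, 4, 5, 7, 0]
Added edge 1->3
Recompute Kahn (smallest-id tiebreak):
  initial in-degrees: [2, 0, 0, 2, 2, 3, 1, 3]
  ready (indeg=0): [1, 2]
  pop 1: indeg[3]->1; indeg[4]->1; indeg[5]->2; indeg[6]->0 | ready=[2, 6] | order so far=[1]
  pop 2: indeg[7]->2 | ready=[6] | order so far=[1, 2]
  pop 6: indeg[0]->1; indeg[3]->0; indeg[4]->0; indeg[5]->1; indeg[7]->1 | ready=[3, 4] | order so far=[1, 2, 6]
  pop 3: no out-edges | ready=[4] | order so far=[1, 2, 6, 3]
  pop 4: indeg[5]->0; indeg[7]->0 | ready=[5, 7] | order so far=[1, 2, 6, 3, 4]
  pop 5: no out-edges | ready=[7] | order so far=[1, 2, 6, 3, 4, 5]
  pop 7: indeg[0]->0 | ready=[0] | order so far=[1, 2, 6, 3, 4, 5, 7]
  pop 0: no out-edges | ready=[] | order so far=[1, 2, 6, 3, 4, 5, 7, 0]
New canonical toposort: [1, 2, 6, 3, 4, 5, 7, 0]
Compare positions:
  Node 0: index 7 -> 7 (same)
  Node 1: index 0 -> 0 (same)
  Node 2: index 1 -> 1 (same)
  Node 3: index 3 -> 3 (same)
  Node 4: index 4 -> 4 (same)
  Node 5: index 5 -> 5 (same)
  Node 6: index 2 -> 2 (same)
  Node 7: index 6 -> 6 (same)
Nodes that changed position: none

Answer: none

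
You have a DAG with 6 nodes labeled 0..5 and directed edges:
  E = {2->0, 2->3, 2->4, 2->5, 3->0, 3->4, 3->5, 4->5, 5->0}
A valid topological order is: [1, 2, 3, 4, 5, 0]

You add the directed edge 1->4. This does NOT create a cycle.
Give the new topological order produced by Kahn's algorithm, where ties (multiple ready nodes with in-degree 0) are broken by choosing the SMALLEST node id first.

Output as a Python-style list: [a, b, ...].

Answer: [1, 2, 3, 4, 5, 0]

Derivation:
Old toposort: [1, 2, 3, 4, 5, 0]
Added edge: 1->4
Position of 1 (0) < position of 4 (3). Old order still valid.
Run Kahn's algorithm (break ties by smallest node id):
  initial in-degrees: [3, 0, 0, 1, 3, 3]
  ready (indeg=0): [1, 2]
  pop 1: indeg[4]->2 | ready=[2] | order so far=[1]
  pop 2: indeg[0]->2; indeg[3]->0; indeg[4]->1; indeg[5]->2 | ready=[3] | order so far=[1, 2]
  pop 3: indeg[0]->1; indeg[4]->0; indeg[5]->1 | ready=[4] | order so far=[1, 2, 3]
  pop 4: indeg[5]->0 | ready=[5] | order so far=[1, 2, 3, 4]
  pop 5: indeg[0]->0 | ready=[0] | order so far=[1, 2, 3, 4, 5]
  pop 0: no out-edges | ready=[] | order so far=[1, 2, 3, 4, 5, 0]
  Result: [1, 2, 3, 4, 5, 0]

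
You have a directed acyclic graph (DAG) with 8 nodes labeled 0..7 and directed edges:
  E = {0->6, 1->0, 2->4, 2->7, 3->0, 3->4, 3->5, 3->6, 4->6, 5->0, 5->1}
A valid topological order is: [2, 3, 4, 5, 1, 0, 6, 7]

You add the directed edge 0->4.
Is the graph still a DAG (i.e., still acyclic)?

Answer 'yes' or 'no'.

Answer: yes

Derivation:
Given toposort: [2, 3, 4, 5, 1, 0, 6, 7]
Position of 0: index 5; position of 4: index 2
New edge 0->4: backward (u after v in old order)
Backward edge: old toposort is now invalid. Check if this creates a cycle.
Does 4 already reach 0? Reachable from 4: [4, 6]. NO -> still a DAG (reorder needed).
Still a DAG? yes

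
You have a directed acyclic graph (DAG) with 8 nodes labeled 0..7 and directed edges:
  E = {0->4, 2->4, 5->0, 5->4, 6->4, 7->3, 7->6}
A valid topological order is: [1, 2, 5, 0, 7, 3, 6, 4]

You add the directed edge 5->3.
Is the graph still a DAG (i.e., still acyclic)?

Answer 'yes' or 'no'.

Answer: yes

Derivation:
Given toposort: [1, 2, 5, 0, 7, 3, 6, 4]
Position of 5: index 2; position of 3: index 5
New edge 5->3: forward
Forward edge: respects the existing order. Still a DAG, same toposort still valid.
Still a DAG? yes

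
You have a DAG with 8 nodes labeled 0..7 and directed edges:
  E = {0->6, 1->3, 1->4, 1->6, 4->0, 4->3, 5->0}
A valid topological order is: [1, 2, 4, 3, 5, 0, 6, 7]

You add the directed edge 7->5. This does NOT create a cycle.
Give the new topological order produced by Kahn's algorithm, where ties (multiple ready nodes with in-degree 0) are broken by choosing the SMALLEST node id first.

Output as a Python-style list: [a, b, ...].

Answer: [1, 2, 4, 3, 7, 5, 0, 6]

Derivation:
Old toposort: [1, 2, 4, 3, 5, 0, 6, 7]
Added edge: 7->5
Position of 7 (7) > position of 5 (4). Must reorder: 7 must now come before 5.
Run Kahn's algorithm (break ties by smallest node id):
  initial in-degrees: [2, 0, 0, 2, 1, 1, 2, 0]
  ready (indeg=0): [1, 2, 7]
  pop 1: indeg[3]->1; indeg[4]->0; indeg[6]->1 | ready=[2, 4, 7] | order so far=[1]
  pop 2: no out-edges | ready=[4, 7] | order so far=[1, 2]
  pop 4: indeg[0]->1; indeg[3]->0 | ready=[3, 7] | order so far=[1, 2, 4]
  pop 3: no out-edges | ready=[7] | order so far=[1, 2, 4, 3]
  pop 7: indeg[5]->0 | ready=[5] | order so far=[1, 2, 4, 3, 7]
  pop 5: indeg[0]->0 | ready=[0] | order so far=[1, 2, 4, 3, 7, 5]
  pop 0: indeg[6]->0 | ready=[6] | order so far=[1, 2, 4, 3, 7, 5, 0]
  pop 6: no out-edges | ready=[] | order so far=[1, 2, 4, 3, 7, 5, 0, 6]
  Result: [1, 2, 4, 3, 7, 5, 0, 6]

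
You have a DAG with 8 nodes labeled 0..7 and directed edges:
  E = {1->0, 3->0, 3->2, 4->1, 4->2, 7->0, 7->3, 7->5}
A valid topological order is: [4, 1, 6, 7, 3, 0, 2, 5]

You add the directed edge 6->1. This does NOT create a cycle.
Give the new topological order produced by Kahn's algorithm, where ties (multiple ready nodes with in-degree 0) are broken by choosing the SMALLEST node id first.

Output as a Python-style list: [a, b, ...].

Answer: [4, 6, 1, 7, 3, 0, 2, 5]

Derivation:
Old toposort: [4, 1, 6, 7, 3, 0, 2, 5]
Added edge: 6->1
Position of 6 (2) > position of 1 (1). Must reorder: 6 must now come before 1.
Run Kahn's algorithm (break ties by smallest node id):
  initial in-degrees: [3, 2, 2, 1, 0, 1, 0, 0]
  ready (indeg=0): [4, 6, 7]
  pop 4: indeg[1]->1; indeg[2]->1 | ready=[6, 7] | order so far=[4]
  pop 6: indeg[1]->0 | ready=[1, 7] | order so far=[4, 6]
  pop 1: indeg[0]->2 | ready=[7] | order so far=[4, 6, 1]
  pop 7: indeg[0]->1; indeg[3]->0; indeg[5]->0 | ready=[3, 5] | order so far=[4, 6, 1, 7]
  pop 3: indeg[0]->0; indeg[2]->0 | ready=[0, 2, 5] | order so far=[4, 6, 1, 7, 3]
  pop 0: no out-edges | ready=[2, 5] | order so far=[4, 6, 1, 7, 3, 0]
  pop 2: no out-edges | ready=[5] | order so far=[4, 6, 1, 7, 3, 0, 2]
  pop 5: no out-edges | ready=[] | order so far=[4, 6, 1, 7, 3, 0, 2, 5]
  Result: [4, 6, 1, 7, 3, 0, 2, 5]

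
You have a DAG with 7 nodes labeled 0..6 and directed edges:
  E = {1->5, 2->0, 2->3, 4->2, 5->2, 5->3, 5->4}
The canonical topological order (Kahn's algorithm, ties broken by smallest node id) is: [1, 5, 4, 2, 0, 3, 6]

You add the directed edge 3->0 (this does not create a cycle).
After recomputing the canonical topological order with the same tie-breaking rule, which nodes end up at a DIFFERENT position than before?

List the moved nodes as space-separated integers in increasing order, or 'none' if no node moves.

Answer: 0 3

Derivation:
Old toposort: [1, 5, 4, 2, 0, 3, 6]
Added edge 3->0
Recompute Kahn (smallest-id tiebreak):
  initial in-degrees: [2, 0, 2, 2, 1, 1, 0]
  ready (indeg=0): [1, 6]
  pop 1: indeg[5]->0 | ready=[5, 6] | order so far=[1]
  pop 5: indeg[2]->1; indeg[3]->1; indeg[4]->0 | ready=[4, 6] | order so far=[1, 5]
  pop 4: indeg[2]->0 | ready=[2, 6] | order so far=[1, 5, 4]
  pop 2: indeg[0]->1; indeg[3]->0 | ready=[3, 6] | order so far=[1, 5, 4, 2]
  pop 3: indeg[0]->0 | ready=[0, 6] | order so far=[1, 5, 4, 2, 3]
  pop 0: no out-edges | ready=[6] | order so far=[1, 5, 4, 2, 3, 0]
  pop 6: no out-edges | ready=[] | order so far=[1, 5, 4, 2, 3, 0, 6]
New canonical toposort: [1, 5, 4, 2, 3, 0, 6]
Compare positions:
  Node 0: index 4 -> 5 (moved)
  Node 1: index 0 -> 0 (same)
  Node 2: index 3 -> 3 (same)
  Node 3: index 5 -> 4 (moved)
  Node 4: index 2 -> 2 (same)
  Node 5: index 1 -> 1 (same)
  Node 6: index 6 -> 6 (same)
Nodes that changed position: 0 3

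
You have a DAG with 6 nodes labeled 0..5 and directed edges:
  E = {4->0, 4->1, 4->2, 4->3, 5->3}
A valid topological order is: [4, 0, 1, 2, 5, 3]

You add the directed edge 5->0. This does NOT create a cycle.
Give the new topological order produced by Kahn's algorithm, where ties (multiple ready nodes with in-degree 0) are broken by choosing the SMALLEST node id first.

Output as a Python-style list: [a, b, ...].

Answer: [4, 1, 2, 5, 0, 3]

Derivation:
Old toposort: [4, 0, 1, 2, 5, 3]
Added edge: 5->0
Position of 5 (4) > position of 0 (1). Must reorder: 5 must now come before 0.
Run Kahn's algorithm (break ties by smallest node id):
  initial in-degrees: [2, 1, 1, 2, 0, 0]
  ready (indeg=0): [4, 5]
  pop 4: indeg[0]->1; indeg[1]->0; indeg[2]->0; indeg[3]->1 | ready=[1, 2, 5] | order so far=[4]
  pop 1: no out-edges | ready=[2, 5] | order so far=[4, 1]
  pop 2: no out-edges | ready=[5] | order so far=[4, 1, 2]
  pop 5: indeg[0]->0; indeg[3]->0 | ready=[0, 3] | order so far=[4, 1, 2, 5]
  pop 0: no out-edges | ready=[3] | order so far=[4, 1, 2, 5, 0]
  pop 3: no out-edges | ready=[] | order so far=[4, 1, 2, 5, 0, 3]
  Result: [4, 1, 2, 5, 0, 3]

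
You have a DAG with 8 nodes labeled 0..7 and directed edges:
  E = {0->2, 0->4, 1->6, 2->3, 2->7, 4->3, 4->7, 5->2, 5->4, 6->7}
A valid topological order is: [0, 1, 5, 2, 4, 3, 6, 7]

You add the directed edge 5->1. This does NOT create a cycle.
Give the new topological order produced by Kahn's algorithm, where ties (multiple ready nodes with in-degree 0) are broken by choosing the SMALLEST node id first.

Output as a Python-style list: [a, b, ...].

Old toposort: [0, 1, 5, 2, 4, 3, 6, 7]
Added edge: 5->1
Position of 5 (2) > position of 1 (1). Must reorder: 5 must now come before 1.
Run Kahn's algorithm (break ties by smallest node id):
  initial in-degrees: [0, 1, 2, 2, 2, 0, 1, 3]
  ready (indeg=0): [0, 5]
  pop 0: indeg[2]->1; indeg[4]->1 | ready=[5] | order so far=[0]
  pop 5: indeg[1]->0; indeg[2]->0; indeg[4]->0 | ready=[1, 2, 4] | order so far=[0, 5]
  pop 1: indeg[6]->0 | ready=[2, 4, 6] | order so far=[0, 5, 1]
  pop 2: indeg[3]->1; indeg[7]->2 | ready=[4, 6] | order so far=[0, 5, 1, 2]
  pop 4: indeg[3]->0; indeg[7]->1 | ready=[3, 6] | order so far=[0, 5, 1, 2, 4]
  pop 3: no out-edges | ready=[6] | order so far=[0, 5, 1, 2, 4, 3]
  pop 6: indeg[7]->0 | ready=[7] | order so far=[0, 5, 1, 2, 4, 3, 6]
  pop 7: no out-edges | ready=[] | order so far=[0, 5, 1, 2, 4, 3, 6, 7]
  Result: [0, 5, 1, 2, 4, 3, 6, 7]

Answer: [0, 5, 1, 2, 4, 3, 6, 7]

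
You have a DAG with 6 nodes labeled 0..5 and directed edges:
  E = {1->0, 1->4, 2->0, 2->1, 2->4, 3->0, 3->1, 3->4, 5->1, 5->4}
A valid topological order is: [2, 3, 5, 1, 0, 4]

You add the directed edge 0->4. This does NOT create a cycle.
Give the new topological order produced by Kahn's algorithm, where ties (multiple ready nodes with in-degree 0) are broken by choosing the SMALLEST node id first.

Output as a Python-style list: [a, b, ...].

Old toposort: [2, 3, 5, 1, 0, 4]
Added edge: 0->4
Position of 0 (4) < position of 4 (5). Old order still valid.
Run Kahn's algorithm (break ties by smallest node id):
  initial in-degrees: [3, 3, 0, 0, 5, 0]
  ready (indeg=0): [2, 3, 5]
  pop 2: indeg[0]->2; indeg[1]->2; indeg[4]->4 | ready=[3, 5] | order so far=[2]
  pop 3: indeg[0]->1; indeg[1]->1; indeg[4]->3 | ready=[5] | order so far=[2, 3]
  pop 5: indeg[1]->0; indeg[4]->2 | ready=[1] | order so far=[2, 3, 5]
  pop 1: indeg[0]->0; indeg[4]->1 | ready=[0] | order so far=[2, 3, 5, 1]
  pop 0: indeg[4]->0 | ready=[4] | order so far=[2, 3, 5, 1, 0]
  pop 4: no out-edges | ready=[] | order so far=[2, 3, 5, 1, 0, 4]
  Result: [2, 3, 5, 1, 0, 4]

Answer: [2, 3, 5, 1, 0, 4]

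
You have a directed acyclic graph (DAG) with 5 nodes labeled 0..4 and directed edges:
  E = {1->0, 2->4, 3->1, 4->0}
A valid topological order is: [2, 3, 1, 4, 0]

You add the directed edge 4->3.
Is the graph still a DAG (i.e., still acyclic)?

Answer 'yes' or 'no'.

Answer: yes

Derivation:
Given toposort: [2, 3, 1, 4, 0]
Position of 4: index 3; position of 3: index 1
New edge 4->3: backward (u after v in old order)
Backward edge: old toposort is now invalid. Check if this creates a cycle.
Does 3 already reach 4? Reachable from 3: [0, 1, 3]. NO -> still a DAG (reorder needed).
Still a DAG? yes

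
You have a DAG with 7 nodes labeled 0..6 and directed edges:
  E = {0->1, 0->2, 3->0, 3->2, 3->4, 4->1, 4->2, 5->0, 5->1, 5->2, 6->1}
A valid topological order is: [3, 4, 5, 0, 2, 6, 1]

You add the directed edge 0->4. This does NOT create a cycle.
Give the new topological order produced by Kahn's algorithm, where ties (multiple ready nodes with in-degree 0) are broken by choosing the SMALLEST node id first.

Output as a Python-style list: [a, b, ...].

Answer: [3, 5, 0, 4, 2, 6, 1]

Derivation:
Old toposort: [3, 4, 5, 0, 2, 6, 1]
Added edge: 0->4
Position of 0 (3) > position of 4 (1). Must reorder: 0 must now come before 4.
Run Kahn's algorithm (break ties by smallest node id):
  initial in-degrees: [2, 4, 4, 0, 2, 0, 0]
  ready (indeg=0): [3, 5, 6]
  pop 3: indeg[0]->1; indeg[2]->3; indeg[4]->1 | ready=[5, 6] | order so far=[3]
  pop 5: indeg[0]->0; indeg[1]->3; indeg[2]->2 | ready=[0, 6] | order so far=[3, 5]
  pop 0: indeg[1]->2; indeg[2]->1; indeg[4]->0 | ready=[4, 6] | order so far=[3, 5, 0]
  pop 4: indeg[1]->1; indeg[2]->0 | ready=[2, 6] | order so far=[3, 5, 0, 4]
  pop 2: no out-edges | ready=[6] | order so far=[3, 5, 0, 4, 2]
  pop 6: indeg[1]->0 | ready=[1] | order so far=[3, 5, 0, 4, 2, 6]
  pop 1: no out-edges | ready=[] | order so far=[3, 5, 0, 4, 2, 6, 1]
  Result: [3, 5, 0, 4, 2, 6, 1]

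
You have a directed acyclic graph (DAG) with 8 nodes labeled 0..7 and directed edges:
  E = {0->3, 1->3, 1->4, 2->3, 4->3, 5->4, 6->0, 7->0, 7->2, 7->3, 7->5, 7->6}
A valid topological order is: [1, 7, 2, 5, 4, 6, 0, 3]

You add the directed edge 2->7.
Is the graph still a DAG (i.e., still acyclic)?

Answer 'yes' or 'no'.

Given toposort: [1, 7, 2, 5, 4, 6, 0, 3]
Position of 2: index 2; position of 7: index 1
New edge 2->7: backward (u after v in old order)
Backward edge: old toposort is now invalid. Check if this creates a cycle.
Does 7 already reach 2? Reachable from 7: [0, 2, 3, 4, 5, 6, 7]. YES -> cycle!
Still a DAG? no

Answer: no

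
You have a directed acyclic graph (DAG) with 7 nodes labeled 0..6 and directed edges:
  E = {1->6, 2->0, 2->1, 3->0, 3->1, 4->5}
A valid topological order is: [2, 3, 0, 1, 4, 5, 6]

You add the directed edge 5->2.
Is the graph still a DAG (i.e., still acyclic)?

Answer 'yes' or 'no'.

Given toposort: [2, 3, 0, 1, 4, 5, 6]
Position of 5: index 5; position of 2: index 0
New edge 5->2: backward (u after v in old order)
Backward edge: old toposort is now invalid. Check if this creates a cycle.
Does 2 already reach 5? Reachable from 2: [0, 1, 2, 6]. NO -> still a DAG (reorder needed).
Still a DAG? yes

Answer: yes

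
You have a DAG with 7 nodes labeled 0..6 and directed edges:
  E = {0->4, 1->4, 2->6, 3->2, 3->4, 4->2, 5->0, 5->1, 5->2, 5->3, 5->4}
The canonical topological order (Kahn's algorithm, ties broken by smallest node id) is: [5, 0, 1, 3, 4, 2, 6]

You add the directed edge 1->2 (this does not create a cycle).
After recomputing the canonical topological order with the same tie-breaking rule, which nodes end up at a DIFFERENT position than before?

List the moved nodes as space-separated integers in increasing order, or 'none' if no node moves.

Old toposort: [5, 0, 1, 3, 4, 2, 6]
Added edge 1->2
Recompute Kahn (smallest-id tiebreak):
  initial in-degrees: [1, 1, 4, 1, 4, 0, 1]
  ready (indeg=0): [5]
  pop 5: indeg[0]->0; indeg[1]->0; indeg[2]->3; indeg[3]->0; indeg[4]->3 | ready=[0, 1, 3] | order so far=[5]
  pop 0: indeg[4]->2 | ready=[1, 3] | order so far=[5, 0]
  pop 1: indeg[2]->2; indeg[4]->1 | ready=[3] | order so far=[5, 0, 1]
  pop 3: indeg[2]->1; indeg[4]->0 | ready=[4] | order so far=[5, 0, 1, 3]
  pop 4: indeg[2]->0 | ready=[2] | order so far=[5, 0, 1, 3, 4]
  pop 2: indeg[6]->0 | ready=[6] | order so far=[5, 0, 1, 3, 4, 2]
  pop 6: no out-edges | ready=[] | order so far=[5, 0, 1, 3, 4, 2, 6]
New canonical toposort: [5, 0, 1, 3, 4, 2, 6]
Compare positions:
  Node 0: index 1 -> 1 (same)
  Node 1: index 2 -> 2 (same)
  Node 2: index 5 -> 5 (same)
  Node 3: index 3 -> 3 (same)
  Node 4: index 4 -> 4 (same)
  Node 5: index 0 -> 0 (same)
  Node 6: index 6 -> 6 (same)
Nodes that changed position: none

Answer: none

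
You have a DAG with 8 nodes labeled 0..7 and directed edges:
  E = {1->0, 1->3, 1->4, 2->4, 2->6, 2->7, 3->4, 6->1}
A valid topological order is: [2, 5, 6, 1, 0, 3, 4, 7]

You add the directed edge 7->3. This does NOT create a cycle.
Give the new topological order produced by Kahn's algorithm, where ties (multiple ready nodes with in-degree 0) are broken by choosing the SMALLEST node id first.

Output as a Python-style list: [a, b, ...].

Answer: [2, 5, 6, 1, 0, 7, 3, 4]

Derivation:
Old toposort: [2, 5, 6, 1, 0, 3, 4, 7]
Added edge: 7->3
Position of 7 (7) > position of 3 (5). Must reorder: 7 must now come before 3.
Run Kahn's algorithm (break ties by smallest node id):
  initial in-degrees: [1, 1, 0, 2, 3, 0, 1, 1]
  ready (indeg=0): [2, 5]
  pop 2: indeg[4]->2; indeg[6]->0; indeg[7]->0 | ready=[5, 6, 7] | order so far=[2]
  pop 5: no out-edges | ready=[6, 7] | order so far=[2, 5]
  pop 6: indeg[1]->0 | ready=[1, 7] | order so far=[2, 5, 6]
  pop 1: indeg[0]->0; indeg[3]->1; indeg[4]->1 | ready=[0, 7] | order so far=[2, 5, 6, 1]
  pop 0: no out-edges | ready=[7] | order so far=[2, 5, 6, 1, 0]
  pop 7: indeg[3]->0 | ready=[3] | order so far=[2, 5, 6, 1, 0, 7]
  pop 3: indeg[4]->0 | ready=[4] | order so far=[2, 5, 6, 1, 0, 7, 3]
  pop 4: no out-edges | ready=[] | order so far=[2, 5, 6, 1, 0, 7, 3, 4]
  Result: [2, 5, 6, 1, 0, 7, 3, 4]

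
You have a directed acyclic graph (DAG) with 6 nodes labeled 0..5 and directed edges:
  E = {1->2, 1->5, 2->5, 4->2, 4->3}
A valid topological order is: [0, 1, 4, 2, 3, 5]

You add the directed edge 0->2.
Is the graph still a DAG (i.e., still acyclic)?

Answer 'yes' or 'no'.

Given toposort: [0, 1, 4, 2, 3, 5]
Position of 0: index 0; position of 2: index 3
New edge 0->2: forward
Forward edge: respects the existing order. Still a DAG, same toposort still valid.
Still a DAG? yes

Answer: yes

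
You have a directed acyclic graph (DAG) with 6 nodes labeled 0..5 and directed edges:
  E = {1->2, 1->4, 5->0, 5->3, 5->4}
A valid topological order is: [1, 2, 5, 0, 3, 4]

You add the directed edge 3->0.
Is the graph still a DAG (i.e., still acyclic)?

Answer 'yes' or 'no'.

Answer: yes

Derivation:
Given toposort: [1, 2, 5, 0, 3, 4]
Position of 3: index 4; position of 0: index 3
New edge 3->0: backward (u after v in old order)
Backward edge: old toposort is now invalid. Check if this creates a cycle.
Does 0 already reach 3? Reachable from 0: [0]. NO -> still a DAG (reorder needed).
Still a DAG? yes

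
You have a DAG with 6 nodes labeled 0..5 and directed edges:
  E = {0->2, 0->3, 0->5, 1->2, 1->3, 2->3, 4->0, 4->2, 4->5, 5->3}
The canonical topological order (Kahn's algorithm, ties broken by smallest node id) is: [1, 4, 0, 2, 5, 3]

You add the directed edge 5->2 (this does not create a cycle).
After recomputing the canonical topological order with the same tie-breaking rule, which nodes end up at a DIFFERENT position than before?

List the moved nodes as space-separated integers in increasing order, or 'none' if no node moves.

Answer: 2 5

Derivation:
Old toposort: [1, 4, 0, 2, 5, 3]
Added edge 5->2
Recompute Kahn (smallest-id tiebreak):
  initial in-degrees: [1, 0, 4, 4, 0, 2]
  ready (indeg=0): [1, 4]
  pop 1: indeg[2]->3; indeg[3]->3 | ready=[4] | order so far=[1]
  pop 4: indeg[0]->0; indeg[2]->2; indeg[5]->1 | ready=[0] | order so far=[1, 4]
  pop 0: indeg[2]->1; indeg[3]->2; indeg[5]->0 | ready=[5] | order so far=[1, 4, 0]
  pop 5: indeg[2]->0; indeg[3]->1 | ready=[2] | order so far=[1, 4, 0, 5]
  pop 2: indeg[3]->0 | ready=[3] | order so far=[1, 4, 0, 5, 2]
  pop 3: no out-edges | ready=[] | order so far=[1, 4, 0, 5, 2, 3]
New canonical toposort: [1, 4, 0, 5, 2, 3]
Compare positions:
  Node 0: index 2 -> 2 (same)
  Node 1: index 0 -> 0 (same)
  Node 2: index 3 -> 4 (moved)
  Node 3: index 5 -> 5 (same)
  Node 4: index 1 -> 1 (same)
  Node 5: index 4 -> 3 (moved)
Nodes that changed position: 2 5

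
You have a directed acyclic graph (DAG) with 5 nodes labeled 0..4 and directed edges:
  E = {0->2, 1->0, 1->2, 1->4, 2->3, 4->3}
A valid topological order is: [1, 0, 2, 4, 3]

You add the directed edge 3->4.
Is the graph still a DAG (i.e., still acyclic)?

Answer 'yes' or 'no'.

Given toposort: [1, 0, 2, 4, 3]
Position of 3: index 4; position of 4: index 3
New edge 3->4: backward (u after v in old order)
Backward edge: old toposort is now invalid. Check if this creates a cycle.
Does 4 already reach 3? Reachable from 4: [3, 4]. YES -> cycle!
Still a DAG? no

Answer: no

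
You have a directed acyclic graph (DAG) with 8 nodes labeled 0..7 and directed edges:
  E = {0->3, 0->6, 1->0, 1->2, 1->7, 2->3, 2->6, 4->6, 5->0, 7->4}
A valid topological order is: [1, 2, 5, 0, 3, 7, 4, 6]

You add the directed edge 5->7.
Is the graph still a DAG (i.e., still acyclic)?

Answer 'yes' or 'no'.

Answer: yes

Derivation:
Given toposort: [1, 2, 5, 0, 3, 7, 4, 6]
Position of 5: index 2; position of 7: index 5
New edge 5->7: forward
Forward edge: respects the existing order. Still a DAG, same toposort still valid.
Still a DAG? yes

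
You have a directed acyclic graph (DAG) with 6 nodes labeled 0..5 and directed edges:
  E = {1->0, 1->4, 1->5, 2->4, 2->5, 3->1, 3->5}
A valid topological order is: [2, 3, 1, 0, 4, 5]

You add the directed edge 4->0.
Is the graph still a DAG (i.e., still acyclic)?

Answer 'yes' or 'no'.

Answer: yes

Derivation:
Given toposort: [2, 3, 1, 0, 4, 5]
Position of 4: index 4; position of 0: index 3
New edge 4->0: backward (u after v in old order)
Backward edge: old toposort is now invalid. Check if this creates a cycle.
Does 0 already reach 4? Reachable from 0: [0]. NO -> still a DAG (reorder needed).
Still a DAG? yes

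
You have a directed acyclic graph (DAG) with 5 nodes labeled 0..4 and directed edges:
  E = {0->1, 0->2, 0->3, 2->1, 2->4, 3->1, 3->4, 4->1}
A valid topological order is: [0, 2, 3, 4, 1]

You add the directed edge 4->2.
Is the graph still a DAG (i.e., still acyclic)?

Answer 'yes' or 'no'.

Given toposort: [0, 2, 3, 4, 1]
Position of 4: index 3; position of 2: index 1
New edge 4->2: backward (u after v in old order)
Backward edge: old toposort is now invalid. Check if this creates a cycle.
Does 2 already reach 4? Reachable from 2: [1, 2, 4]. YES -> cycle!
Still a DAG? no

Answer: no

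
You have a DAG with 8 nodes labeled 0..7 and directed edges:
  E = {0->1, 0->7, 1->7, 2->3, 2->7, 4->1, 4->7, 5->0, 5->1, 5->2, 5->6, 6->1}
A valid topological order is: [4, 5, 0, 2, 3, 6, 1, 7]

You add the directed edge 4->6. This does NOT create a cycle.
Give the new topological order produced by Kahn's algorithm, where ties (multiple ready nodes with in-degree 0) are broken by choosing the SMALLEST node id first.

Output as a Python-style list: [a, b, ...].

Old toposort: [4, 5, 0, 2, 3, 6, 1, 7]
Added edge: 4->6
Position of 4 (0) < position of 6 (5). Old order still valid.
Run Kahn's algorithm (break ties by smallest node id):
  initial in-degrees: [1, 4, 1, 1, 0, 0, 2, 4]
  ready (indeg=0): [4, 5]
  pop 4: indeg[1]->3; indeg[6]->1; indeg[7]->3 | ready=[5] | order so far=[4]
  pop 5: indeg[0]->0; indeg[1]->2; indeg[2]->0; indeg[6]->0 | ready=[0, 2, 6] | order so far=[4, 5]
  pop 0: indeg[1]->1; indeg[7]->2 | ready=[2, 6] | order so far=[4, 5, 0]
  pop 2: indeg[3]->0; indeg[7]->1 | ready=[3, 6] | order so far=[4, 5, 0, 2]
  pop 3: no out-edges | ready=[6] | order so far=[4, 5, 0, 2, 3]
  pop 6: indeg[1]->0 | ready=[1] | order so far=[4, 5, 0, 2, 3, 6]
  pop 1: indeg[7]->0 | ready=[7] | order so far=[4, 5, 0, 2, 3, 6, 1]
  pop 7: no out-edges | ready=[] | order so far=[4, 5, 0, 2, 3, 6, 1, 7]
  Result: [4, 5, 0, 2, 3, 6, 1, 7]

Answer: [4, 5, 0, 2, 3, 6, 1, 7]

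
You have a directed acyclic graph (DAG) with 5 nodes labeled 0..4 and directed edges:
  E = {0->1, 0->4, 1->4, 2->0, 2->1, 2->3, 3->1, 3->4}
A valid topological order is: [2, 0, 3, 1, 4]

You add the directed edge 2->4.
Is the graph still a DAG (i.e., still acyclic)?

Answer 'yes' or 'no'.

Answer: yes

Derivation:
Given toposort: [2, 0, 3, 1, 4]
Position of 2: index 0; position of 4: index 4
New edge 2->4: forward
Forward edge: respects the existing order. Still a DAG, same toposort still valid.
Still a DAG? yes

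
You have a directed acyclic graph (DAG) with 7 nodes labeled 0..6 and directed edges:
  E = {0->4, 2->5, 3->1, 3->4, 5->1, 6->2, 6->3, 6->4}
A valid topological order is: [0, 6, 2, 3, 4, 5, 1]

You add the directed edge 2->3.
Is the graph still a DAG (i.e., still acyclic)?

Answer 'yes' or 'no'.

Answer: yes

Derivation:
Given toposort: [0, 6, 2, 3, 4, 5, 1]
Position of 2: index 2; position of 3: index 3
New edge 2->3: forward
Forward edge: respects the existing order. Still a DAG, same toposort still valid.
Still a DAG? yes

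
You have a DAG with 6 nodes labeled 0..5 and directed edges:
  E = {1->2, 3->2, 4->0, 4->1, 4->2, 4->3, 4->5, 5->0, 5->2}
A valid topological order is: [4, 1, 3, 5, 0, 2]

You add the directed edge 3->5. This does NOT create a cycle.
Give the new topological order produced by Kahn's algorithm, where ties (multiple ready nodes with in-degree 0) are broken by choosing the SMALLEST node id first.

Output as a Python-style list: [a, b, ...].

Old toposort: [4, 1, 3, 5, 0, 2]
Added edge: 3->5
Position of 3 (2) < position of 5 (3). Old order still valid.
Run Kahn's algorithm (break ties by smallest node id):
  initial in-degrees: [2, 1, 4, 1, 0, 2]
  ready (indeg=0): [4]
  pop 4: indeg[0]->1; indeg[1]->0; indeg[2]->3; indeg[3]->0; indeg[5]->1 | ready=[1, 3] | order so far=[4]
  pop 1: indeg[2]->2 | ready=[3] | order so far=[4, 1]
  pop 3: indeg[2]->1; indeg[5]->0 | ready=[5] | order so far=[4, 1, 3]
  pop 5: indeg[0]->0; indeg[2]->0 | ready=[0, 2] | order so far=[4, 1, 3, 5]
  pop 0: no out-edges | ready=[2] | order so far=[4, 1, 3, 5, 0]
  pop 2: no out-edges | ready=[] | order so far=[4, 1, 3, 5, 0, 2]
  Result: [4, 1, 3, 5, 0, 2]

Answer: [4, 1, 3, 5, 0, 2]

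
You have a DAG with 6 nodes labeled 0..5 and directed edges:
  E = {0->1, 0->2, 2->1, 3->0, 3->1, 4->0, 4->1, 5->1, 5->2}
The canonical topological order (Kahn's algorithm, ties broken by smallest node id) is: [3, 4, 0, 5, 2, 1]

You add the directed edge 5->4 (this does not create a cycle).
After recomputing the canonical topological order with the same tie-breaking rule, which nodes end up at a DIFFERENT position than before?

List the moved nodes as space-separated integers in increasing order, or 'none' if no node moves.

Answer: 0 4 5

Derivation:
Old toposort: [3, 4, 0, 5, 2, 1]
Added edge 5->4
Recompute Kahn (smallest-id tiebreak):
  initial in-degrees: [2, 5, 2, 0, 1, 0]
  ready (indeg=0): [3, 5]
  pop 3: indeg[0]->1; indeg[1]->4 | ready=[5] | order so far=[3]
  pop 5: indeg[1]->3; indeg[2]->1; indeg[4]->0 | ready=[4] | order so far=[3, 5]
  pop 4: indeg[0]->0; indeg[1]->2 | ready=[0] | order so far=[3, 5, 4]
  pop 0: indeg[1]->1; indeg[2]->0 | ready=[2] | order so far=[3, 5, 4, 0]
  pop 2: indeg[1]->0 | ready=[1] | order so far=[3, 5, 4, 0, 2]
  pop 1: no out-edges | ready=[] | order so far=[3, 5, 4, 0, 2, 1]
New canonical toposort: [3, 5, 4, 0, 2, 1]
Compare positions:
  Node 0: index 2 -> 3 (moved)
  Node 1: index 5 -> 5 (same)
  Node 2: index 4 -> 4 (same)
  Node 3: index 0 -> 0 (same)
  Node 4: index 1 -> 2 (moved)
  Node 5: index 3 -> 1 (moved)
Nodes that changed position: 0 4 5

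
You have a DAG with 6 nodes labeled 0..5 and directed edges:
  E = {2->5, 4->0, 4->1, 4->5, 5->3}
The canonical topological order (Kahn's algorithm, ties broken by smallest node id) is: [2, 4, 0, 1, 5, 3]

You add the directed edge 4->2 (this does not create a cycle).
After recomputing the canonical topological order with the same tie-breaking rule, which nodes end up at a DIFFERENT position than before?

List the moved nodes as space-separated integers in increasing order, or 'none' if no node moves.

Old toposort: [2, 4, 0, 1, 5, 3]
Added edge 4->2
Recompute Kahn (smallest-id tiebreak):
  initial in-degrees: [1, 1, 1, 1, 0, 2]
  ready (indeg=0): [4]
  pop 4: indeg[0]->0; indeg[1]->0; indeg[2]->0; indeg[5]->1 | ready=[0, 1, 2] | order so far=[4]
  pop 0: no out-edges | ready=[1, 2] | order so far=[4, 0]
  pop 1: no out-edges | ready=[2] | order so far=[4, 0, 1]
  pop 2: indeg[5]->0 | ready=[5] | order so far=[4, 0, 1, 2]
  pop 5: indeg[3]->0 | ready=[3] | order so far=[4, 0, 1, 2, 5]
  pop 3: no out-edges | ready=[] | order so far=[4, 0, 1, 2, 5, 3]
New canonical toposort: [4, 0, 1, 2, 5, 3]
Compare positions:
  Node 0: index 2 -> 1 (moved)
  Node 1: index 3 -> 2 (moved)
  Node 2: index 0 -> 3 (moved)
  Node 3: index 5 -> 5 (same)
  Node 4: index 1 -> 0 (moved)
  Node 5: index 4 -> 4 (same)
Nodes that changed position: 0 1 2 4

Answer: 0 1 2 4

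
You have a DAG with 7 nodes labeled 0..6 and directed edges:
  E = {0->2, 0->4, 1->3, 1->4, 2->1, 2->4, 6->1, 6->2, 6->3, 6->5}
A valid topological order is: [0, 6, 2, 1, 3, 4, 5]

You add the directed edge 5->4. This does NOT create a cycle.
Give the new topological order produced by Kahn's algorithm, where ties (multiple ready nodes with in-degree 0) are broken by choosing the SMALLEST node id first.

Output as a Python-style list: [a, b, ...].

Answer: [0, 6, 2, 1, 3, 5, 4]

Derivation:
Old toposort: [0, 6, 2, 1, 3, 4, 5]
Added edge: 5->4
Position of 5 (6) > position of 4 (5). Must reorder: 5 must now come before 4.
Run Kahn's algorithm (break ties by smallest node id):
  initial in-degrees: [0, 2, 2, 2, 4, 1, 0]
  ready (indeg=0): [0, 6]
  pop 0: indeg[2]->1; indeg[4]->3 | ready=[6] | order so far=[0]
  pop 6: indeg[1]->1; indeg[2]->0; indeg[3]->1; indeg[5]->0 | ready=[2, 5] | order so far=[0, 6]
  pop 2: indeg[1]->0; indeg[4]->2 | ready=[1, 5] | order so far=[0, 6, 2]
  pop 1: indeg[3]->0; indeg[4]->1 | ready=[3, 5] | order so far=[0, 6, 2, 1]
  pop 3: no out-edges | ready=[5] | order so far=[0, 6, 2, 1, 3]
  pop 5: indeg[4]->0 | ready=[4] | order so far=[0, 6, 2, 1, 3, 5]
  pop 4: no out-edges | ready=[] | order so far=[0, 6, 2, 1, 3, 5, 4]
  Result: [0, 6, 2, 1, 3, 5, 4]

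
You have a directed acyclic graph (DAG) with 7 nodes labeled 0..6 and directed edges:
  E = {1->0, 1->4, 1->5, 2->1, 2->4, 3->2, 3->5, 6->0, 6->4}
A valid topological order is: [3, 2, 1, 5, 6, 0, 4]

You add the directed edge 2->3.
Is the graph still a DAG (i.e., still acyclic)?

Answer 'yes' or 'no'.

Given toposort: [3, 2, 1, 5, 6, 0, 4]
Position of 2: index 1; position of 3: index 0
New edge 2->3: backward (u after v in old order)
Backward edge: old toposort is now invalid. Check if this creates a cycle.
Does 3 already reach 2? Reachable from 3: [0, 1, 2, 3, 4, 5]. YES -> cycle!
Still a DAG? no

Answer: no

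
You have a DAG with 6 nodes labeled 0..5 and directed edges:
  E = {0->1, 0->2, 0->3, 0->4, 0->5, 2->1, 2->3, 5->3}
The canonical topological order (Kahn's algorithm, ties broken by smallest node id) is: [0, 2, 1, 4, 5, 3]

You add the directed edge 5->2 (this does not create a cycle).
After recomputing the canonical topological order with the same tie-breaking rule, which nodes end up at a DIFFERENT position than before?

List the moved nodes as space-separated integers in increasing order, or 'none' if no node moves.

Answer: 1 2 4 5

Derivation:
Old toposort: [0, 2, 1, 4, 5, 3]
Added edge 5->2
Recompute Kahn (smallest-id tiebreak):
  initial in-degrees: [0, 2, 2, 3, 1, 1]
  ready (indeg=0): [0]
  pop 0: indeg[1]->1; indeg[2]->1; indeg[3]->2; indeg[4]->0; indeg[5]->0 | ready=[4, 5] | order so far=[0]
  pop 4: no out-edges | ready=[5] | order so far=[0, 4]
  pop 5: indeg[2]->0; indeg[3]->1 | ready=[2] | order so far=[0, 4, 5]
  pop 2: indeg[1]->0; indeg[3]->0 | ready=[1, 3] | order so far=[0, 4, 5, 2]
  pop 1: no out-edges | ready=[3] | order so far=[0, 4, 5, 2, 1]
  pop 3: no out-edges | ready=[] | order so far=[0, 4, 5, 2, 1, 3]
New canonical toposort: [0, 4, 5, 2, 1, 3]
Compare positions:
  Node 0: index 0 -> 0 (same)
  Node 1: index 2 -> 4 (moved)
  Node 2: index 1 -> 3 (moved)
  Node 3: index 5 -> 5 (same)
  Node 4: index 3 -> 1 (moved)
  Node 5: index 4 -> 2 (moved)
Nodes that changed position: 1 2 4 5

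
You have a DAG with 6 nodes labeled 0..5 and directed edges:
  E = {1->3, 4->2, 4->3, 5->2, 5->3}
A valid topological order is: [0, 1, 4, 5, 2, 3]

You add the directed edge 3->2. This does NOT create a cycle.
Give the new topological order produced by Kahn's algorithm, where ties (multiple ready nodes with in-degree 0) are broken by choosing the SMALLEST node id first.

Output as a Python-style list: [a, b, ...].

Old toposort: [0, 1, 4, 5, 2, 3]
Added edge: 3->2
Position of 3 (5) > position of 2 (4). Must reorder: 3 must now come before 2.
Run Kahn's algorithm (break ties by smallest node id):
  initial in-degrees: [0, 0, 3, 3, 0, 0]
  ready (indeg=0): [0, 1, 4, 5]
  pop 0: no out-edges | ready=[1, 4, 5] | order so far=[0]
  pop 1: indeg[3]->2 | ready=[4, 5] | order so far=[0, 1]
  pop 4: indeg[2]->2; indeg[3]->1 | ready=[5] | order so far=[0, 1, 4]
  pop 5: indeg[2]->1; indeg[3]->0 | ready=[3] | order so far=[0, 1, 4, 5]
  pop 3: indeg[2]->0 | ready=[2] | order so far=[0, 1, 4, 5, 3]
  pop 2: no out-edges | ready=[] | order so far=[0, 1, 4, 5, 3, 2]
  Result: [0, 1, 4, 5, 3, 2]

Answer: [0, 1, 4, 5, 3, 2]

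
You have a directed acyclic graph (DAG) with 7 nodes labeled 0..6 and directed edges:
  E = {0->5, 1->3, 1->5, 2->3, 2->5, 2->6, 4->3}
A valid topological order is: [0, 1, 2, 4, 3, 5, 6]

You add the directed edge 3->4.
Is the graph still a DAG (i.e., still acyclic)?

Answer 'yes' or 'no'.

Answer: no

Derivation:
Given toposort: [0, 1, 2, 4, 3, 5, 6]
Position of 3: index 4; position of 4: index 3
New edge 3->4: backward (u after v in old order)
Backward edge: old toposort is now invalid. Check if this creates a cycle.
Does 4 already reach 3? Reachable from 4: [3, 4]. YES -> cycle!
Still a DAG? no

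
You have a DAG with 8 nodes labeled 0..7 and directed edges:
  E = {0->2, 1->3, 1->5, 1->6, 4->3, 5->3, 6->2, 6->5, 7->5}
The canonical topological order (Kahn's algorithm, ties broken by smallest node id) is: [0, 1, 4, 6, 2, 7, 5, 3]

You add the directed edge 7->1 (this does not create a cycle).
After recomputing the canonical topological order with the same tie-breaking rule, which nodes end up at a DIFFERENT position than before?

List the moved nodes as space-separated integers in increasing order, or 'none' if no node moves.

Old toposort: [0, 1, 4, 6, 2, 7, 5, 3]
Added edge 7->1
Recompute Kahn (smallest-id tiebreak):
  initial in-degrees: [0, 1, 2, 3, 0, 3, 1, 0]
  ready (indeg=0): [0, 4, 7]
  pop 0: indeg[2]->1 | ready=[4, 7] | order so far=[0]
  pop 4: indeg[3]->2 | ready=[7] | order so far=[0, 4]
  pop 7: indeg[1]->0; indeg[5]->2 | ready=[1] | order so far=[0, 4, 7]
  pop 1: indeg[3]->1; indeg[5]->1; indeg[6]->0 | ready=[6] | order so far=[0, 4, 7, 1]
  pop 6: indeg[2]->0; indeg[5]->0 | ready=[2, 5] | order so far=[0, 4, 7, 1, 6]
  pop 2: no out-edges | ready=[5] | order so far=[0, 4, 7, 1, 6, 2]
  pop 5: indeg[3]->0 | ready=[3] | order so far=[0, 4, 7, 1, 6, 2, 5]
  pop 3: no out-edges | ready=[] | order so far=[0, 4, 7, 1, 6, 2, 5, 3]
New canonical toposort: [0, 4, 7, 1, 6, 2, 5, 3]
Compare positions:
  Node 0: index 0 -> 0 (same)
  Node 1: index 1 -> 3 (moved)
  Node 2: index 4 -> 5 (moved)
  Node 3: index 7 -> 7 (same)
  Node 4: index 2 -> 1 (moved)
  Node 5: index 6 -> 6 (same)
  Node 6: index 3 -> 4 (moved)
  Node 7: index 5 -> 2 (moved)
Nodes that changed position: 1 2 4 6 7

Answer: 1 2 4 6 7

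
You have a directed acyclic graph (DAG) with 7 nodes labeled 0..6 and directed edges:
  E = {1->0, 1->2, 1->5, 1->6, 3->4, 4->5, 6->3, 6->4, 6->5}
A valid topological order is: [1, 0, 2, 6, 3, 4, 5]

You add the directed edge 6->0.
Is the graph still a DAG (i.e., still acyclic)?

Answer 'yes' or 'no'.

Answer: yes

Derivation:
Given toposort: [1, 0, 2, 6, 3, 4, 5]
Position of 6: index 3; position of 0: index 1
New edge 6->0: backward (u after v in old order)
Backward edge: old toposort is now invalid. Check if this creates a cycle.
Does 0 already reach 6? Reachable from 0: [0]. NO -> still a DAG (reorder needed).
Still a DAG? yes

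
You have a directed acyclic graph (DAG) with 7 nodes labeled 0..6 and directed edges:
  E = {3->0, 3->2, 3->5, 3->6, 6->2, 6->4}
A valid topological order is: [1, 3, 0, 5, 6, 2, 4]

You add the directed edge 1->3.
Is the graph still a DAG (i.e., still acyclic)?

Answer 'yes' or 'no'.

Answer: yes

Derivation:
Given toposort: [1, 3, 0, 5, 6, 2, 4]
Position of 1: index 0; position of 3: index 1
New edge 1->3: forward
Forward edge: respects the existing order. Still a DAG, same toposort still valid.
Still a DAG? yes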